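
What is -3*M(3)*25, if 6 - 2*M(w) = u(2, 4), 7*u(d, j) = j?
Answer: -1425/7 ≈ -203.57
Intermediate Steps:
u(d, j) = j/7
M(w) = 19/7 (M(w) = 3 - 4/14 = 3 - ½*4/7 = 3 - 2/7 = 19/7)
-3*M(3)*25 = -3*19/7*25 = -57/7*25 = -1425/7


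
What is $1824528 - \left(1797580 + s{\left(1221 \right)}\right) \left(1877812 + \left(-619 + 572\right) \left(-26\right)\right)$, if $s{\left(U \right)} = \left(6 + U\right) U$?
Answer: $-6192818843870$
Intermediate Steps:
$s{\left(U \right)} = U \left(6 + U\right)$
$1824528 - \left(1797580 + s{\left(1221 \right)}\right) \left(1877812 + \left(-619 + 572\right) \left(-26\right)\right) = 1824528 - \left(1797580 + 1221 \left(6 + 1221\right)\right) \left(1877812 + \left(-619 + 572\right) \left(-26\right)\right) = 1824528 - \left(1797580 + 1221 \cdot 1227\right) \left(1877812 - -1222\right) = 1824528 - \left(1797580 + 1498167\right) \left(1877812 + 1222\right) = 1824528 - 3295747 \cdot 1879034 = 1824528 - 6192820668398 = -6192818843870$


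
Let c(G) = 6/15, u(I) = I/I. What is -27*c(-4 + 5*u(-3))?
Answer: -54/5 ≈ -10.800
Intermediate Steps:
u(I) = 1
c(G) = ⅖ (c(G) = 6*(1/15) = ⅖)
-27*c(-4 + 5*u(-3)) = -27*⅖ = -54/5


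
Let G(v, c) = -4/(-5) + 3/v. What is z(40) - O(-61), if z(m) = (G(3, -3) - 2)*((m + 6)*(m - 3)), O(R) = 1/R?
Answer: -103817/305 ≈ -340.38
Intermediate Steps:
G(v, c) = 4/5 + 3/v (G(v, c) = -4*(-1/5) + 3/v = 4/5 + 3/v)
z(m) = -(-3 + m)*(6 + m)/5 (z(m) = ((4/5 + 3/3) - 2)*((m + 6)*(m - 3)) = ((4/5 + 3*(1/3)) - 2)*((6 + m)*(-3 + m)) = ((4/5 + 1) - 2)*((-3 + m)*(6 + m)) = (9/5 - 2)*((-3 + m)*(6 + m)) = -(-3 + m)*(6 + m)/5)
z(40) - O(-61) = (18/5 - 3/5*40 - 1/5*40**2) - 1/(-61) = (18/5 - 24 - 1/5*1600) - 1*(-1/61) = (18/5 - 24 - 320) + 1/61 = -1702/5 + 1/61 = -103817/305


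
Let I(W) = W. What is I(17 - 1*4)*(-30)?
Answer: -390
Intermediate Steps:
I(17 - 1*4)*(-30) = (17 - 1*4)*(-30) = (17 - 4)*(-30) = 13*(-30) = -390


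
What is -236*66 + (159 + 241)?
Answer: -15176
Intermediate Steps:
-236*66 + (159 + 241) = -15576 + 400 = -15176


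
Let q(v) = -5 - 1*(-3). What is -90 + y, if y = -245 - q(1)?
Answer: -333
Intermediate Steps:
q(v) = -2 (q(v) = -5 + 3 = -2)
y = -243 (y = -245 - 1*(-2) = -245 + 2 = -243)
-90 + y = -90 - 243 = -333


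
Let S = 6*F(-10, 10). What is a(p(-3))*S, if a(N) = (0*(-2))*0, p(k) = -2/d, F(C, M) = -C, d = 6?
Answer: 0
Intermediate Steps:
p(k) = -⅓ (p(k) = -2/6 = -2*⅙ = -⅓)
S = 60 (S = 6*(-1*(-10)) = 6*10 = 60)
a(N) = 0 (a(N) = 0*0 = 0)
a(p(-3))*S = 0*60 = 0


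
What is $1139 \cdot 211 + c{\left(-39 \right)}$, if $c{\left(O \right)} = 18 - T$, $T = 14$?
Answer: $240333$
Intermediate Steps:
$c{\left(O \right)} = 4$ ($c{\left(O \right)} = 18 - 14 = 4$)
$1139 \cdot 211 + c{\left(-39 \right)} = 1139 \cdot 211 + 4 = 240329 + 4 = 240333$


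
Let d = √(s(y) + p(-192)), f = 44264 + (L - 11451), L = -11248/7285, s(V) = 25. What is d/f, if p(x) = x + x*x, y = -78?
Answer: 7285*√36697/239031457 ≈ 0.0058383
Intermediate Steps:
p(x) = x + x²
L = -11248/7285 (L = -11248*1/7285 = -11248/7285 ≈ -1.5440)
f = 239031457/7285 (f = 44264 + (-11248/7285 - 11451) = 44264 - 83431783/7285 = 239031457/7285 ≈ 32811.)
d = √36697 (d = √(25 - 192*(1 - 192)) = √(25 - 192*(-191)) = √(25 + 36672) = √36697 ≈ 191.56)
d/f = √36697/(239031457/7285) = √36697*(7285/239031457) = 7285*√36697/239031457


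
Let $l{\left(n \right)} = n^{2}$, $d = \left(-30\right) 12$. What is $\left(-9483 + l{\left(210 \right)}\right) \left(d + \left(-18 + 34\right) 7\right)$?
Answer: $-8585016$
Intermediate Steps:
$d = -360$
$\left(-9483 + l{\left(210 \right)}\right) \left(d + \left(-18 + 34\right) 7\right) = \left(-9483 + 210^{2}\right) \left(-360 + \left(-18 + 34\right) 7\right) = \left(-9483 + 44100\right) \left(-360 + 16 \cdot 7\right) = 34617 \left(-360 + 112\right) = 34617 \left(-248\right) = -8585016$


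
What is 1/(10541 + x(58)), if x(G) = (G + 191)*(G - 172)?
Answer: -1/17845 ≈ -5.6038e-5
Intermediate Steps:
x(G) = (-172 + G)*(191 + G) (x(G) = (191 + G)*(-172 + G) = (-172 + G)*(191 + G))
1/(10541 + x(58)) = 1/(10541 + (-32852 + 58² + 19*58)) = 1/(10541 + (-32852 + 3364 + 1102)) = 1/(10541 - 28386) = 1/(-17845) = -1/17845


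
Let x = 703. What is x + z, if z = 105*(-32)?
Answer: -2657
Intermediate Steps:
z = -3360
x + z = 703 - 3360 = -2657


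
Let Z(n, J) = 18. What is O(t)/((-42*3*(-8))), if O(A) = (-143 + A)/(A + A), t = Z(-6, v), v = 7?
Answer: -125/36288 ≈ -0.0034447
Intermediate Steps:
t = 18
O(A) = (-143 + A)/(2*A) (O(A) = (-143 + A)/((2*A)) = (-143 + A)*(1/(2*A)) = (-143 + A)/(2*A))
O(t)/((-42*3*(-8))) = ((½)*(-143 + 18)/18)/((-42*3*(-8))) = ((½)*(1/18)*(-125))/((-126*(-8))) = -125/36/1008 = -125/36*1/1008 = -125/36288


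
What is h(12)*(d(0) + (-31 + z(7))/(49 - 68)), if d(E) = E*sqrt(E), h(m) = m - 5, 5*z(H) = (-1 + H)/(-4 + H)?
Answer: 1071/95 ≈ 11.274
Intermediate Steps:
z(H) = (-1 + H)/(5*(-4 + H)) (z(H) = ((-1 + H)/(-4 + H))/5 = (-1 + H)/(5*(-4 + H)))
h(m) = -5 + m
d(E) = E**(3/2)
h(12)*(d(0) + (-31 + z(7))/(49 - 68)) = (-5 + 12)*(0**(3/2) + (-31 + (-1 + 7)/(5*(-4 + 7)))/(49 - 68)) = 7*(0 + (-31 + (1/5)*6/3)/(-19)) = 7*(0 + (-31 + (1/5)*(1/3)*6)*(-1/19)) = 7*(0 + (-31 + 2/5)*(-1/19)) = 7*(0 - 153/5*(-1/19)) = 7*(0 + 153/95) = 7*(153/95) = 1071/95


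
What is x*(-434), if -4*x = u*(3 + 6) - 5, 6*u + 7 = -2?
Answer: -8029/4 ≈ -2007.3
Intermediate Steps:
u = -3/2 (u = -7/6 + (⅙)*(-2) = -7/6 - ⅓ = -3/2 ≈ -1.5000)
x = 37/8 (x = -(-3*(3 + 6)/2 - 5)/4 = -(-3/2*9 - 5)/4 = -(-27/2 - 5)/4 = -¼*(-37/2) = 37/8 ≈ 4.6250)
x*(-434) = (37/8)*(-434) = -8029/4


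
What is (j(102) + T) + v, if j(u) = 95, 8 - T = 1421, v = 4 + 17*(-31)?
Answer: -1841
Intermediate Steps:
v = -523 (v = 4 - 527 = -523)
T = -1413 (T = 8 - 1*1421 = 8 - 1421 = -1413)
(j(102) + T) + v = (95 - 1413) - 523 = -1318 - 523 = -1841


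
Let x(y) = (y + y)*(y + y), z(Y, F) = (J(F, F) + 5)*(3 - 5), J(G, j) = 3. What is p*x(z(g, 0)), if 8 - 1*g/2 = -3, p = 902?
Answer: 923648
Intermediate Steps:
g = 22 (g = 16 - 2*(-3) = 16 + 6 = 22)
z(Y, F) = -16 (z(Y, F) = (3 + 5)*(3 - 5) = 8*(-2) = -16)
x(y) = 4*y² (x(y) = (2*y)*(2*y) = 4*y²)
p*x(z(g, 0)) = 902*(4*(-16)²) = 902*(4*256) = 902*1024 = 923648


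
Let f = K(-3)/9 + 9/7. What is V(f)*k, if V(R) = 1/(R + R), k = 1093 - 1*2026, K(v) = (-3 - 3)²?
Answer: -6531/74 ≈ -88.257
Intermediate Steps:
K(v) = 36 (K(v) = (-6)² = 36)
f = 37/7 (f = 36/9 + 9/7 = 36*(⅑) + 9*(⅐) = 4 + 9/7 = 37/7 ≈ 5.2857)
k = -933 (k = 1093 - 2026 = -933)
V(R) = 1/(2*R)
V(f)*k = (1/(2*(37/7)))*(-933) = ((½)*(7/37))*(-933) = (7/74)*(-933) = -6531/74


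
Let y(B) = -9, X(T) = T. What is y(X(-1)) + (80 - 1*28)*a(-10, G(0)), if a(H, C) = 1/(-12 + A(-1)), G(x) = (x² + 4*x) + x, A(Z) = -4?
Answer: -49/4 ≈ -12.250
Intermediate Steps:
G(x) = x² + 5*x
a(H, C) = -1/16 (a(H, C) = 1/(-12 - 4) = 1/(-16) = -1/16)
y(X(-1)) + (80 - 1*28)*a(-10, G(0)) = -9 + (80 - 1*28)*(-1/16) = -9 + (80 - 28)*(-1/16) = -9 + 52*(-1/16) = -9 - 13/4 = -49/4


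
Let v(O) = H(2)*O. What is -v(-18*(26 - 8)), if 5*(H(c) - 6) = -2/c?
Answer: 9396/5 ≈ 1879.2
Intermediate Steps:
H(c) = 6 - 2/(5*c) (H(c) = 6 + (-2/c)/5 = 6 - 2/(5*c))
v(O) = 29*O/5 (v(O) = (6 - 2/5/2)*O = (6 - 2/5*1/2)*O = (6 - 1/5)*O = 29*O/5)
-v(-18*(26 - 8)) = -29*(-18*(26 - 8))/5 = -29*(-18*18)/5 = -29*(-324)/5 = -1*(-9396/5) = 9396/5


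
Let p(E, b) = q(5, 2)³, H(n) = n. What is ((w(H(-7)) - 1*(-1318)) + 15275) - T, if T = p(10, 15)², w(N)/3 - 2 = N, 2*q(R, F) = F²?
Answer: 16514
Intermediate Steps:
q(R, F) = F²/2
w(N) = 6 + 3*N
p(E, b) = 8 (p(E, b) = ((½)*2²)³ = ((½)*4)³ = 2³ = 8)
T = 64 (T = 8² = 64)
((w(H(-7)) - 1*(-1318)) + 15275) - T = (((6 + 3*(-7)) - 1*(-1318)) + 15275) - 1*64 = (((6 - 21) + 1318) + 15275) - 64 = ((-15 + 1318) + 15275) - 64 = (1303 + 15275) - 64 = 16578 - 64 = 16514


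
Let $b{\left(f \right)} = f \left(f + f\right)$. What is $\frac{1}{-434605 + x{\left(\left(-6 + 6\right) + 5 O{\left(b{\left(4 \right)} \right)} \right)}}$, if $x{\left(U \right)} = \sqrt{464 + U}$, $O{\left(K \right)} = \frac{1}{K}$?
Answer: $- \frac{13907360}{6044208177947} - \frac{4 \sqrt{29706}}{6044208177947} \approx -2.3011 \cdot 10^{-6}$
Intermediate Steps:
$b{\left(f \right)} = 2 f^{2}$ ($b{\left(f \right)} = f 2 f = 2 f^{2}$)
$\frac{1}{-434605 + x{\left(\left(-6 + 6\right) + 5 O{\left(b{\left(4 \right)} \right)} \right)}} = \frac{1}{-434605 + \sqrt{464 + \left(\left(-6 + 6\right) + \frac{5}{2 \cdot 4^{2}}\right)}} = \frac{1}{-434605 + \sqrt{464 + \left(0 + \frac{5}{2 \cdot 16}\right)}} = \frac{1}{-434605 + \sqrt{464 + \left(0 + \frac{5}{32}\right)}} = \frac{1}{-434605 + \sqrt{464 + \frac{5}{32}}} = \frac{1}{-434605 + \sqrt{\frac{14853}{32}}} = \frac{1}{-434605 + \frac{\sqrt{29706}}{8}}$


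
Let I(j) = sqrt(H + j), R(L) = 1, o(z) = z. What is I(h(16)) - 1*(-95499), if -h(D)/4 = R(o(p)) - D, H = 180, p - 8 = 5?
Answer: 95499 + 4*sqrt(15) ≈ 95515.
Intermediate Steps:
p = 13 (p = 8 + 5 = 13)
h(D) = -4 + 4*D (h(D) = -4*(1 - D) = -4 + 4*D)
I(j) = sqrt(180 + j)
I(h(16)) - 1*(-95499) = sqrt(180 + (-4 + 4*16)) - 1*(-95499) = sqrt(180 + (-4 + 64)) + 95499 = sqrt(180 + 60) + 95499 = sqrt(240) + 95499 = 4*sqrt(15) + 95499 = 95499 + 4*sqrt(15)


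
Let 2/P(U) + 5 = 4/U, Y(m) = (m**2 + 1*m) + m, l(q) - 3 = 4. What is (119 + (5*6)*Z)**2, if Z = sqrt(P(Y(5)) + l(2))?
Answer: 381759/19 + 16660*sqrt(437)/19 ≈ 38423.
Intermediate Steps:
l(q) = 7 (l(q) = 3 + 4 = 7)
Y(m) = m**2 + 2*m (Y(m) = (m**2 + m) + m = (m + m**2) + m = m**2 + 2*m)
P(U) = 2/(-5 + 4/U)
Z = 7*sqrt(437)/57 (Z = sqrt(-2*5*(2 + 5)/(-4 + 5*(5*(2 + 5))) + 7) = sqrt(-2*5*7/(-4 + 5*(5*7)) + 7) = sqrt(-2*35/(-4 + 5*35) + 7) = sqrt(-2*35/(-4 + 175) + 7) = sqrt(-2*35/171 + 7) = sqrt(-2*35*1/171 + 7) = sqrt(-70/171 + 7) = sqrt(1127/171) = 7*sqrt(437)/57 ≈ 2.5672)
(119 + (5*6)*Z)**2 = (119 + (5*6)*(7*sqrt(437)/57))**2 = (119 + 30*(7*sqrt(437)/57))**2 = (119 + 70*sqrt(437)/19)**2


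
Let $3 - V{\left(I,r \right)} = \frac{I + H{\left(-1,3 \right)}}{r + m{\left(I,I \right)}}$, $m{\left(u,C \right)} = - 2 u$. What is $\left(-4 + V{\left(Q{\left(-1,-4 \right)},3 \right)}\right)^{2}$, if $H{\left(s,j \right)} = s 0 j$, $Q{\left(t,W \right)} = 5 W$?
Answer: $\frac{529}{1849} \approx 0.2861$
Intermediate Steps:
$H{\left(s,j \right)} = 0$ ($H{\left(s,j \right)} = s 0 = 0$)
$V{\left(I,r \right)} = 3 - \frac{I}{r - 2 I}$ ($V{\left(I,r \right)} = 3 - \frac{I + 0}{r - 2 I} = 3 - \frac{I}{r - 2 I}$)
$\left(-4 + V{\left(Q{\left(-1,-4 \right)},3 \right)}\right)^{2} = \left(-4 + \frac{\left(-3\right) 3 + 7 \cdot 5 \left(-4\right)}{\left(-1\right) 3 + 2 \cdot 5 \left(-4\right)}\right)^{2} = \left(-4 + \frac{-9 + 7 \left(-20\right)}{-3 + 2 \left(-20\right)}\right)^{2} = \left(-4 + \frac{-9 - 140}{-3 - 40}\right)^{2} = \left(-4 + \frac{1}{-43} \left(-149\right)\right)^{2} = \left(-4 - - \frac{149}{43}\right)^{2} = \left(-4 + \frac{149}{43}\right)^{2} = \left(- \frac{23}{43}\right)^{2} = \frac{529}{1849}$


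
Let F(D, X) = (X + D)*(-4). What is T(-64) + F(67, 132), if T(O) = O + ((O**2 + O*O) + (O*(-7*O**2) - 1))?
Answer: 1842339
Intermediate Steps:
T(O) = -1 + O - 7*O**3 + 2*O**2 (T(O) = O + ((O**2 + O**2) + (-7*O**3 - 1)) = O + (2*O**2 + (-1 - 7*O**3)) = O + (-1 - 7*O**3 + 2*O**2) = -1 + O - 7*O**3 + 2*O**2)
F(D, X) = -4*D - 4*X (F(D, X) = (D + X)*(-4) = -4*D - 4*X)
T(-64) + F(67, 132) = (-1 - 64 - 7*(-64)**3 + 2*(-64)**2) + (-4*67 - 4*132) = (-1 - 64 - 7*(-262144) + 2*4096) + (-268 - 528) = (-1 - 64 + 1835008 + 8192) - 796 = 1843135 - 796 = 1842339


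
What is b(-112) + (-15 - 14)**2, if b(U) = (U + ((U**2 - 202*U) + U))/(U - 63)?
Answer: 16033/25 ≈ 641.32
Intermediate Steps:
b(U) = (U**2 - 200*U)/(-63 + U) (b(U) = (U + (U**2 - 201*U))/(-63 + U) = (U**2 - 200*U)/(-63 + U))
b(-112) + (-15 - 14)**2 = -112*(-200 - 112)/(-63 - 112) + (-15 - 14)**2 = -112*(-312)/(-175) + (-29)**2 = -112*(-1/175)*(-312) + 841 = -4992/25 + 841 = 16033/25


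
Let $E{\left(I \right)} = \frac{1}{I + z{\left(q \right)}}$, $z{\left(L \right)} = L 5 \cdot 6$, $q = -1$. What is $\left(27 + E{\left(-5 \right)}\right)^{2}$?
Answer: $\frac{891136}{1225} \approx 727.46$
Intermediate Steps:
$z{\left(L \right)} = 30 L$ ($z{\left(L \right)} = 5 L 6 = 30 L$)
$E{\left(I \right)} = \frac{1}{-30 + I}$ ($E{\left(I \right)} = \frac{1}{I + 30 \left(-1\right)} = \frac{1}{I - 30} = \frac{1}{-30 + I}$)
$\left(27 + E{\left(-5 \right)}\right)^{2} = \left(27 + \frac{1}{-30 - 5}\right)^{2} = \left(27 + \frac{1}{-35}\right)^{2} = \left(27 - \frac{1}{35}\right)^{2} = \left(\frac{944}{35}\right)^{2} = \frac{891136}{1225}$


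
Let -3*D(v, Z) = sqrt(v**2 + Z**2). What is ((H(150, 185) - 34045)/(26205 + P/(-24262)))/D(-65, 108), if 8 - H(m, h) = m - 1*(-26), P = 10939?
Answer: 2490227418*sqrt(15889)/10101825336419 ≈ 0.031073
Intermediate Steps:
H(m, h) = -18 - m (H(m, h) = 8 - (m - 1*(-26)) = 8 - (m + 26) = 8 - (26 + m) = 8 + (-26 - m) = -18 - m)
D(v, Z) = -sqrt(Z**2 + v**2)/3 (D(v, Z) = -sqrt(v**2 + Z**2)/3 = -sqrt(Z**2 + v**2)/3)
((H(150, 185) - 34045)/(26205 + P/(-24262)))/D(-65, 108) = (((-18 - 1*150) - 34045)/(26205 + 10939/(-24262)))/((-sqrt(108**2 + (-65)**2)/3)) = (((-18 - 150) - 34045)/(26205 + 10939*(-1/24262)))/((-sqrt(11664 + 4225)/3)) = ((-168 - 34045)/(26205 - 10939/24262))/((-sqrt(15889)/3)) = (-34213/635774771/24262)*(-3*sqrt(15889)/15889) = (-34213*24262/635774771)*(-3*sqrt(15889)/15889) = -(-2490227418)*sqrt(15889)/10101825336419 = 2490227418*sqrt(15889)/10101825336419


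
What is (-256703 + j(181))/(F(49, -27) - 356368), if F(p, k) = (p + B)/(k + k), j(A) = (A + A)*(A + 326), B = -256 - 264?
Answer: 1317042/6414467 ≈ 0.20532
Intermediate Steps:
B = -520
j(A) = 2*A*(326 + A) (j(A) = (2*A)*(326 + A) = 2*A*(326 + A))
F(p, k) = (-520 + p)/(2*k) (F(p, k) = (p - 520)/(k + k) = (-520 + p)/((2*k)) = (-520 + p)*(1/(2*k)) = (-520 + p)/(2*k))
(-256703 + j(181))/(F(49, -27) - 356368) = (-256703 + 2*181*(326 + 181))/((½)*(-520 + 49)/(-27) - 356368) = (-256703 + 2*181*507)/((½)*(-1/27)*(-471) - 356368) = (-256703 + 183534)/(157/18 - 356368) = -73169/(-6414467/18) = -73169*(-18/6414467) = 1317042/6414467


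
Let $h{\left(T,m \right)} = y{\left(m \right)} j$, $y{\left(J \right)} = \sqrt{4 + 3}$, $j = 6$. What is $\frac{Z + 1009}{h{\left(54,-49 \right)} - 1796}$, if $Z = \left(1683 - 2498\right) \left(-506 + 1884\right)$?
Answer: $\frac{503805389}{806341} + \frac{3366183 \sqrt{7}}{1612682} \approx 630.33$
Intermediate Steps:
$y{\left(J \right)} = \sqrt{7}$
$Z = -1123070$ ($Z = \left(-815\right) 1378 = -1123070$)
$h{\left(T,m \right)} = 6 \sqrt{7}$ ($h{\left(T,m \right)} = \sqrt{7} \cdot 6 = 6 \sqrt{7}$)
$\frac{Z + 1009}{h{\left(54,-49 \right)} - 1796} = \frac{-1123070 + 1009}{6 \sqrt{7} - 1796} = - \frac{1122061}{-1796 + 6 \sqrt{7}}$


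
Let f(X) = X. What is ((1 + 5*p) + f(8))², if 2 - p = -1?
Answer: 576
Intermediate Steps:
p = 3 (p = 2 - 1*(-1) = 2 + 1 = 3)
((1 + 5*p) + f(8))² = ((1 + 5*3) + 8)² = ((1 + 15) + 8)² = (16 + 8)² = 24² = 576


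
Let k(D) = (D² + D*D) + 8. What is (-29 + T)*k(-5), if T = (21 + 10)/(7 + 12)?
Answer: -30160/19 ≈ -1587.4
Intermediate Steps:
k(D) = 8 + 2*D² (k(D) = (D² + D²) + 8 = 2*D² + 8 = 8 + 2*D²)
T = 31/19 ≈ 1.6316
(-29 + T)*k(-5) = (-29 + 31/19)*(8 + 2*(-5)²) = -520*(8 + 2*25)/19 = -520*(8 + 50)/19 = -520/19*58 = -30160/19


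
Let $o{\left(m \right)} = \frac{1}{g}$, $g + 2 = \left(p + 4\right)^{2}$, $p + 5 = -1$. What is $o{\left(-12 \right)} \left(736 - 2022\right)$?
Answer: $-643$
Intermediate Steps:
$p = -6$ ($p = -5 - 1 = -6$)
$g = 2$ ($g = -2 + \left(-6 + 4\right)^{2} = -2 + \left(-2\right)^{2} = -2 + 4 = 2$)
$o{\left(m \right)} = \frac{1}{2}$
$o{\left(-12 \right)} \left(736 - 2022\right) = \frac{736 - 2022}{2} = \frac{1}{2} \left(-1286\right) = -643$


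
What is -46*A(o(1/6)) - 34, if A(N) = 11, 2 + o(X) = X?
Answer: -540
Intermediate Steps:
o(X) = -2 + X
-46*A(o(1/6)) - 34 = -46*11 - 34 = -506 - 34 = -540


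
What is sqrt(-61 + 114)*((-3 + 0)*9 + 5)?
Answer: -22*sqrt(53) ≈ -160.16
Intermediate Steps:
sqrt(-61 + 114)*((-3 + 0)*9 + 5) = sqrt(53)*(-3*9 + 5) = sqrt(53)*(-27 + 5) = sqrt(53)*(-22) = -22*sqrt(53)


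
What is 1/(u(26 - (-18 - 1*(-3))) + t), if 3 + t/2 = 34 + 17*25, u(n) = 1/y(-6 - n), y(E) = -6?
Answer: 6/5471 ≈ 0.0010967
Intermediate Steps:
u(n) = -⅙ (u(n) = 1/(-6) = -⅙)
t = 912 (t = -6 + 2*(34 + 17*25) = -6 + 2*(34 + 425) = -6 + 2*459 = -6 + 918 = 912)
1/(u(26 - (-18 - 1*(-3))) + t) = 1/(-⅙ + 912) = 1/(5471/6) = 6/5471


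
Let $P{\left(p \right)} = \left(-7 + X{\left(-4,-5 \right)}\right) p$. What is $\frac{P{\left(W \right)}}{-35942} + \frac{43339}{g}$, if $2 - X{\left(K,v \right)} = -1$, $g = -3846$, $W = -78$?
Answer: $- \frac{779445145}{69116466} \approx -11.277$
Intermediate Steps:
$X{\left(K,v \right)} = 3$ ($X{\left(K,v \right)} = 2 - -1 = 2 + 1 = 3$)
$P{\left(p \right)} = - 4 p$ ($P{\left(p \right)} = \left(-7 + 3\right) p = - 4 p$)
$\frac{P{\left(W \right)}}{-35942} + \frac{43339}{g} = \frac{\left(-4\right) \left(-78\right)}{-35942} + \frac{43339}{-3846} = 312 \left(- \frac{1}{35942}\right) + 43339 \left(- \frac{1}{3846}\right) = - \frac{156}{17971} - \frac{43339}{3846} = - \frac{779445145}{69116466}$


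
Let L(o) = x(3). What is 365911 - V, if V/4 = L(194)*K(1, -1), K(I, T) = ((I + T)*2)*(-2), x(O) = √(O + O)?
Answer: 365911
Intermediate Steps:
x(O) = √2*√O (x(O) = √(2*O) = √2*√O)
L(o) = √6 (L(o) = √2*√3 = √6)
K(I, T) = -4*I - 4*T (K(I, T) = (2*I + 2*T)*(-2) = -4*I - 4*T)
V = 0 (V = 4*(√6*(-4*1 - 4*(-1))) = 4*(√6*(-4 + 4)) = 4*(√6*0) = 4*0 = 0)
365911 - V = 365911 - 1*0 = 365911 + 0 = 365911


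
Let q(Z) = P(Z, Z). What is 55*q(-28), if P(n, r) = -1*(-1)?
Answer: 55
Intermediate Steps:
P(n, r) = 1
q(Z) = 1
55*q(-28) = 55*1 = 55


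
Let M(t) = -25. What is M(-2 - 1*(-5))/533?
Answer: -25/533 ≈ -0.046904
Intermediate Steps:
M(-2 - 1*(-5))/533 = -25/533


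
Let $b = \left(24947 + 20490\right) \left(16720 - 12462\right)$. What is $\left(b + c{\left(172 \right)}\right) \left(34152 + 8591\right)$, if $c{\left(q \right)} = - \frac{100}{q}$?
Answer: $\frac{355589363071379}{43} \approx 8.2695 \cdot 10^{12}$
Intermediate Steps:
$b = 193470746$ ($b = 45437 \cdot 4258 = 193470746$)
$\left(b + c{\left(172 \right)}\right) \left(34152 + 8591\right) = \left(193470746 - \frac{100}{172}\right) \left(34152 + 8591\right) = \left(193470746 - \frac{25}{43}\right) 42743 = \frac{8319242053}{43} \cdot 42743 = \frac{355589363071379}{43}$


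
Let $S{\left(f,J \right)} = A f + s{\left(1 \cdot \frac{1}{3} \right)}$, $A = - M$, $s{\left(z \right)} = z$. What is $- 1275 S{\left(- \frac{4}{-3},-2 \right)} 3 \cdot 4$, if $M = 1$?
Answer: $15300$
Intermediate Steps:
$A = -1$ ($A = \left(-1\right) 1 = -1$)
$S{\left(f,J \right)} = \frac{1}{3} - f$ ($S{\left(f,J \right)} = - f + 1 \cdot \frac{1}{3} = - f + \frac{1}{3} = \frac{1}{3} - f$)
$- 1275 S{\left(- \frac{4}{-3},-2 \right)} 3 \cdot 4 = - 1275 \left(\frac{1}{3} - - \frac{4}{-3}\right) 3 \cdot 4 = - 1275 \left(\frac{1}{3} - \left(-4\right) \left(- \frac{1}{3}\right)\right) 12 = - 1275 \left(\frac{1}{3} - \frac{4}{3}\right) 12 = - 1275 \left(\left(-1\right) 12\right) = \left(-1275\right) \left(-12\right) = 15300$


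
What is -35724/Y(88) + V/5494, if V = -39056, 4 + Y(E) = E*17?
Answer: -31817401/1024631 ≈ -31.053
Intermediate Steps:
Y(E) = -4 + 17*E (Y(E) = -4 + E*17 = -4 + 17*E)
-35724/Y(88) + V/5494 = -35724/(-4 + 17*88) - 39056/5494 = -35724/(-4 + 1496) - 39056*1/5494 = -35724/1492 - 19528/2747 = -35724*1/1492 - 19528/2747 = -8931/373 - 19528/2747 = -31817401/1024631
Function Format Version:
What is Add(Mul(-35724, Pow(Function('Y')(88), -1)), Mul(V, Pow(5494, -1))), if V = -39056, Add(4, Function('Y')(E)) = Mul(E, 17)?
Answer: Rational(-31817401, 1024631) ≈ -31.053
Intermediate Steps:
Function('Y')(E) = Add(-4, Mul(17, E)) (Function('Y')(E) = Add(-4, Mul(E, 17)) = Add(-4, Mul(17, E)))
Add(Mul(-35724, Pow(Function('Y')(88), -1)), Mul(V, Pow(5494, -1))) = Add(Mul(-35724, Pow(Add(-4, Mul(17, 88)), -1)), Mul(-39056, Pow(5494, -1))) = Add(Mul(-35724, Pow(Add(-4, 1496), -1)), Mul(-39056, Rational(1, 5494))) = Add(Mul(-35724, Pow(1492, -1)), Rational(-19528, 2747)) = Add(Mul(-35724, Rational(1, 1492)), Rational(-19528, 2747)) = Add(Rational(-8931, 373), Rational(-19528, 2747)) = Rational(-31817401, 1024631)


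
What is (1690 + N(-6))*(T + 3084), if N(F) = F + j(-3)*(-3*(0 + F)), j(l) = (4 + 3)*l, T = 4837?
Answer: 10344826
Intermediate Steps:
j(l) = 7*l
N(F) = 64*F (N(F) = F + (7*(-3))*(-3*(0 + F)) = F - (-63)*F = F + 63*F = 64*F)
(1690 + N(-6))*(T + 3084) = (1690 + 64*(-6))*(4837 + 3084) = (1690 - 384)*7921 = 1306*7921 = 10344826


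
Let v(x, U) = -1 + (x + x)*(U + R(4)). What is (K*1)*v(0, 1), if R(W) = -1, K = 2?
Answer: -2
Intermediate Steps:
v(x, U) = -1 + 2*x*(-1 + U) (v(x, U) = -1 + (x + x)*(U - 1) = -1 + (2*x)*(-1 + U) = -1 + 2*x*(-1 + U))
(K*1)*v(0, 1) = (2*1)*(-1 - 2*0 + 2*1*0) = 2*(-1 + 0 + 0) = 2*(-1) = -2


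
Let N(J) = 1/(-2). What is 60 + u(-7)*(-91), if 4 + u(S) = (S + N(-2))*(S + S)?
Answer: -9131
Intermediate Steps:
N(J) = -½
u(S) = -4 + 2*S*(-½ + S) (u(S) = -4 + (S - ½)*(S + S) = -4 + (-½ + S)*(2*S) = -4 + 2*S*(-½ + S))
60 + u(-7)*(-91) = 60 + (-4 - 1*(-7) + 2*(-7)²)*(-91) = 60 + (-4 + 7 + 2*49)*(-91) = 60 + (-4 + 7 + 98)*(-91) = 60 + 101*(-91) = 60 - 9191 = -9131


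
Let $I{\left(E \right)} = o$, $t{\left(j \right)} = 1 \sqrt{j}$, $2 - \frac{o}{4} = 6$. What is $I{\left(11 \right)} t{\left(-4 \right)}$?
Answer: $- 32 i \approx - 32.0 i$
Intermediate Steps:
$o = -16$ ($o = 8 - 24 = -16$)
$t{\left(j \right)} = \sqrt{j}$
$I{\left(E \right)} = -16$
$I{\left(11 \right)} t{\left(-4 \right)} = - 16 \sqrt{-4} = - 16 \cdot 2 i = - 32 i$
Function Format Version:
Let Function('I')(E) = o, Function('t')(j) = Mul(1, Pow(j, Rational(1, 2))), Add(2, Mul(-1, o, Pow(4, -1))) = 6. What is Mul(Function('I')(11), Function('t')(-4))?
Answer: Mul(-32, I) ≈ Mul(-32.000, I)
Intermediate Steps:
o = -16 (o = Add(8, Mul(-4, 6)) = Add(8, -24) = -16)
Function('t')(j) = Pow(j, Rational(1, 2))
Function('I')(E) = -16
Mul(Function('I')(11), Function('t')(-4)) = Mul(-16, Pow(-4, Rational(1, 2))) = Mul(-16, Mul(2, I)) = Mul(-32, I)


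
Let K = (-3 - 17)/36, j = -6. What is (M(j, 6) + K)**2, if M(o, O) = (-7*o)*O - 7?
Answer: 4840000/81 ≈ 59753.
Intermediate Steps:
M(o, O) = -7 - 7*O*o (M(o, O) = -7*O*o - 7 = -7 - 7*O*o)
K = -5/9 (K = -20*1/36 = -5/9 ≈ -0.55556)
(M(j, 6) + K)**2 = ((-7 - 7*6*(-6)) - 5/9)**2 = ((-7 + 252) - 5/9)**2 = (245 - 5/9)**2 = (2200/9)**2 = 4840000/81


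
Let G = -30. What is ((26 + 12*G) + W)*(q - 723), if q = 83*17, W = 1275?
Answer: 647408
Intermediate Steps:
q = 1411
((26 + 12*G) + W)*(q - 723) = ((26 + 12*(-30)) + 1275)*(1411 - 723) = ((26 - 360) + 1275)*688 = (-334 + 1275)*688 = 941*688 = 647408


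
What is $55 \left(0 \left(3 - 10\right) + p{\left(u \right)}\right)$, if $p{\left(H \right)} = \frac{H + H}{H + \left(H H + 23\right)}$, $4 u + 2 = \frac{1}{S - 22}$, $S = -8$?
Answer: $- \frac{805200}{327601} \approx -2.4579$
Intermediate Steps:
$u = - \frac{61}{120}$ ($u = - \frac{1}{2} + \frac{1}{4 \left(-8 - 22\right)} = - \frac{1}{2} + \frac{1}{4 \left(-30\right)} = - \frac{1}{2} + \frac{1}{4} \left(- \frac{1}{30}\right) = - \frac{1}{2} - \frac{1}{120} = - \frac{61}{120} \approx -0.50833$)
$p{\left(H \right)} = \frac{2 H}{23 + H + H^{2}}$ ($p{\left(H \right)} = \frac{2 H}{H + \left(H^{2} + 23\right)} = \frac{2 H}{H + \left(23 + H^{2}\right)} = \frac{2 H}{23 + H + H^{2}}$)
$55 \left(0 \left(3 - 10\right) + p{\left(u \right)}\right) = 55 \left(0 \left(3 - 10\right) + 2 \left(- \frac{61}{120}\right) \frac{1}{23 - \frac{61}{120} + \left(- \frac{61}{120}\right)^{2}}\right) = 55 \left(0 \left(-7\right) + 2 \left(- \frac{61}{120}\right) \frac{1}{23 - \frac{61}{120} + \frac{3721}{14400}}\right) = 55 \left(0 + 2 \left(- \frac{61}{120}\right) \frac{1}{\frac{327601}{14400}}\right) = 55 \left(0 + 2 \left(- \frac{61}{120}\right) \frac{14400}{327601}\right) = 55 \left(0 - \frac{14640}{327601}\right) = 55 \left(- \frac{14640}{327601}\right) = - \frac{805200}{327601}$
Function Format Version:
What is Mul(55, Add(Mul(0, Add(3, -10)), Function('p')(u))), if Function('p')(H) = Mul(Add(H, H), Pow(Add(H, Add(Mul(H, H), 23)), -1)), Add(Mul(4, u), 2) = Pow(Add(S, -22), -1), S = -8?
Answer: Rational(-805200, 327601) ≈ -2.4579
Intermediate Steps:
u = Rational(-61, 120) (u = Add(Rational(-1, 2), Mul(Rational(1, 4), Pow(Add(-8, -22), -1))) = Add(Rational(-1, 2), Mul(Rational(1, 4), Pow(-30, -1))) = Add(Rational(-1, 2), Mul(Rational(1, 4), Rational(-1, 30))) = Add(Rational(-1, 2), Rational(-1, 120)) = Rational(-61, 120) ≈ -0.50833)
Function('p')(H) = Mul(2, H, Pow(Add(23, H, Pow(H, 2)), -1)) (Function('p')(H) = Mul(Mul(2, H), Pow(Add(H, Add(Pow(H, 2), 23)), -1)) = Mul(Mul(2, H), Pow(Add(H, Add(23, Pow(H, 2))), -1)) = Mul(Mul(2, H), Pow(Add(23, H, Pow(H, 2)), -1)) = Mul(2, H, Pow(Add(23, H, Pow(H, 2)), -1)))
Mul(55, Add(Mul(0, Add(3, -10)), Function('p')(u))) = Mul(55, Add(Mul(0, Add(3, -10)), Mul(2, Rational(-61, 120), Pow(Add(23, Rational(-61, 120), Pow(Rational(-61, 120), 2)), -1)))) = Mul(55, Add(Mul(0, -7), Mul(2, Rational(-61, 120), Pow(Add(23, Rational(-61, 120), Rational(3721, 14400)), -1)))) = Mul(55, Add(0, Mul(2, Rational(-61, 120), Pow(Rational(327601, 14400), -1)))) = Mul(55, Add(0, Mul(2, Rational(-61, 120), Rational(14400, 327601)))) = Mul(55, Add(0, Rational(-14640, 327601))) = Mul(55, Rational(-14640, 327601)) = Rational(-805200, 327601)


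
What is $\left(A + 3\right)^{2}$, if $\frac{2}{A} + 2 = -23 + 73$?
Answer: $\frac{5329}{576} \approx 9.2517$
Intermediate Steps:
$A = \frac{1}{24}$ ($A = \frac{2}{-2 + \left(-23 + 73\right)} = \frac{2}{-2 + 50} = \frac{2}{48} = 2 \cdot \frac{1}{48} = \frac{1}{24} \approx 0.041667$)
$\left(A + 3\right)^{2} = \left(\frac{1}{24} + 3\right)^{2} = \left(\frac{73}{24}\right)^{2} = \frac{5329}{576}$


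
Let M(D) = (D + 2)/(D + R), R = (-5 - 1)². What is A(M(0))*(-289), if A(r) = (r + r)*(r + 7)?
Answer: -36703/162 ≈ -226.56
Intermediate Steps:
R = 36 (R = (-6)² = 36)
M(D) = (2 + D)/(36 + D) (M(D) = (D + 2)/(D + 36) = (2 + D)/(36 + D))
A(r) = 2*r*(7 + r) (A(r) = (2*r)*(7 + r) = 2*r*(7 + r))
A(M(0))*(-289) = (2*((2 + 0)/(36 + 0))*(7 + (2 + 0)/(36 + 0)))*(-289) = (2*(2/36)*(7 + 2/36))*(-289) = (2*((1/36)*2)*(7 + (1/36)*2))*(-289) = (2*(1/18)*(7 + 1/18))*(-289) = (2*(1/18)*(127/18))*(-289) = (127/162)*(-289) = -36703/162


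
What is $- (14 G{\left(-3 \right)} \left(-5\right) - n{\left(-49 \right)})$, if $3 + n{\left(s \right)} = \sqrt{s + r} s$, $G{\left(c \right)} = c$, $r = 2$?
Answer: $-213 - 49 i \sqrt{47} \approx -213.0 - 335.93 i$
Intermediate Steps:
$n{\left(s \right)} = -3 + s \sqrt{2 + s}$ ($n{\left(s \right)} = -3 + \sqrt{s + 2} s = -3 + \sqrt{2 + s} s = -3 + s \sqrt{2 + s}$)
$- (14 G{\left(-3 \right)} \left(-5\right) - n{\left(-49 \right)}) = - (14 \left(-3\right) \left(-5\right) - \left(-3 - 49 \sqrt{2 - 49}\right)) = - (\left(-42\right) \left(-5\right) - \left(-3 - 49 \sqrt{-47}\right)) = - (210 - \left(-3 - 49 i \sqrt{47}\right)) = - (210 + \left(3 + 49 i \sqrt{47}\right)) = - (213 + 49 i \sqrt{47}) = -213 - 49 i \sqrt{47}$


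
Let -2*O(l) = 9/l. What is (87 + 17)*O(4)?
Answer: -117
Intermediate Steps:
O(l) = -9/(2*l)
(87 + 17)*O(4) = (87 + 17)*(-9/2/4) = 104*(-9/2*¼) = 104*(-9/8) = -117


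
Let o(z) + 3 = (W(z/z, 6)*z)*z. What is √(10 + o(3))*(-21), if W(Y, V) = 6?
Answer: -21*√61 ≈ -164.02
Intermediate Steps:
o(z) = -3 + 6*z² (o(z) = -3 + (6*z)*z = -3 + 6*z²)
√(10 + o(3))*(-21) = √(10 + (-3 + 6*3²))*(-21) = √(10 + (-3 + 6*9))*(-21) = √(10 + (-3 + 54))*(-21) = √(10 + 51)*(-21) = √61*(-21) = -21*√61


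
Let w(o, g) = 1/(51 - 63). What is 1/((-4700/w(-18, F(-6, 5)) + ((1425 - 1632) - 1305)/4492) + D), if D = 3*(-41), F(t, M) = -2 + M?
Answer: 1123/63198693 ≈ 1.7769e-5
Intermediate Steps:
w(o, g) = -1/12 (w(o, g) = 1/(-12) = -1/12)
D = -123
1/((-4700/w(-18, F(-6, 5)) + ((1425 - 1632) - 1305)/4492) + D) = 1/((-4700/(-1/12) + ((1425 - 1632) - 1305)/4492) - 123) = 1/((-4700*(-12) + (-207 - 1305)*(1/4492)) - 123) = 1/((56400 - 1512*1/4492) - 123) = 1/((56400 - 378/1123) - 123) = 1/(63336822/1123 - 123) = 1/(63198693/1123) = 1123/63198693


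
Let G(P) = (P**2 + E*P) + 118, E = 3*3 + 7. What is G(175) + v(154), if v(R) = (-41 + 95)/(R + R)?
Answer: 5165649/154 ≈ 33543.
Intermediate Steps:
E = 16 (E = 9 + 7 = 16)
v(R) = 27/R (v(R) = 54/((2*R)) = 54*(1/(2*R)) = 27/R)
G(P) = 118 + P**2 + 16*P (G(P) = (P**2 + 16*P) + 118 = 118 + P**2 + 16*P)
G(175) + v(154) = (118 + 175**2 + 16*175) + 27/154 = (118 + 30625 + 2800) + 27*(1/154) = 33543 + 27/154 = 5165649/154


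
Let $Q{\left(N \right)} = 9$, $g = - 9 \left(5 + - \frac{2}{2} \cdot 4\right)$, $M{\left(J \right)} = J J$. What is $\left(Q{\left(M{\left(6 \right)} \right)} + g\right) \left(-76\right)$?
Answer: $0$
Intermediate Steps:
$M{\left(J \right)} = J^{2}$
$g = -9$ ($g = - 9 \left(5 + \left(-2\right) \frac{1}{2} \cdot 4\right) = - 9 \left(5 - 4\right) = \left(-9\right) 1 = -9$)
$\left(Q{\left(M{\left(6 \right)} \right)} + g\right) \left(-76\right) = \left(9 - 9\right) \left(-76\right) = 0 \left(-76\right) = 0$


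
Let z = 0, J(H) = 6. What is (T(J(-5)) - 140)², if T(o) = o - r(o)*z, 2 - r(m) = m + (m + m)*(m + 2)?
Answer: 17956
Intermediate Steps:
r(m) = 2 - m - 2*m*(2 + m) (r(m) = 2 - (m + (m + m)*(m + 2)) = 2 - (m + (2*m)*(2 + m)) = 2 - (m + 2*m*(2 + m)) = 2 + (-m - 2*m*(2 + m)) = 2 - m - 2*m*(2 + m))
T(o) = o (T(o) = o - (2 - 5*o - 2*o²)*0 = o - 1*0 = o + 0 = o)
(T(J(-5)) - 140)² = (6 - 140)² = (-134)² = 17956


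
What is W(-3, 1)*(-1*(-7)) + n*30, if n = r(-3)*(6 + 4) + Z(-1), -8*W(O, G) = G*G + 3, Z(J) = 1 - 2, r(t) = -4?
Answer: -2467/2 ≈ -1233.5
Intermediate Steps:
Z(J) = -1
W(O, G) = -3/8 - G²/8 (W(O, G) = -(G*G + 3)/8 = -(G² + 3)/8 = -(3 + G²)/8 = -3/8 - G²/8)
n = -41 (n = -4*(6 + 4) - 1 = -4*10 - 1 = -40 - 1 = -41)
W(-3, 1)*(-1*(-7)) + n*30 = (-3/8 - ⅛*1²)*(-1*(-7)) - 41*30 = (-3/8 - ⅛*1)*7 - 1230 = (-3/8 - ⅛)*7 - 1230 = -½*7 - 1230 = -7/2 - 1230 = -2467/2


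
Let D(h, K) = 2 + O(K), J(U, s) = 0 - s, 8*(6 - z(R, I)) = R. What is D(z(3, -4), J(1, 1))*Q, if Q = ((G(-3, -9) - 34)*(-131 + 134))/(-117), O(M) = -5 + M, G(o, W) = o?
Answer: -148/39 ≈ -3.7949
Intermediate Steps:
z(R, I) = 6 - R/8
J(U, s) = -s
Q = 37/39 (Q = ((-3 - 34)*(-131 + 134))/(-117) = -37*3*(-1/117) = -111*(-1/117) = 37/39 ≈ 0.94872)
D(h, K) = -3 + K (D(h, K) = 2 + (-5 + K) = -3 + K)
D(z(3, -4), J(1, 1))*Q = (-3 - 1*1)*(37/39) = (-3 - 1)*(37/39) = -4*37/39 = -148/39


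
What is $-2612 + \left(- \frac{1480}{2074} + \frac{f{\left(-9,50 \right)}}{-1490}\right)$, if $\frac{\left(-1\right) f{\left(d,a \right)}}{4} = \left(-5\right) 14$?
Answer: $- \frac{403727252}{154513} \approx -2612.9$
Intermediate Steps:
$f{\left(d,a \right)} = 280$ ($f{\left(d,a \right)} = - 4 \left(\left(-5\right) 14\right) = \left(-4\right) \left(-70\right) = 280$)
$-2612 + \left(- \frac{1480}{2074} + \frac{f{\left(-9,50 \right)}}{-1490}\right) = -2612 + \left(- \frac{1480}{2074} + \frac{280}{-1490}\right) = -2612 + \left(\left(-1480\right) \frac{1}{2074} + 280 \left(- \frac{1}{1490}\right)\right) = -2612 - \frac{139296}{154513} = - \frac{403727252}{154513}$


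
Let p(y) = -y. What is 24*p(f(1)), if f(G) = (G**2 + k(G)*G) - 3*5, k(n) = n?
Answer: 312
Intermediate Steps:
f(G) = -15 + 2*G**2 (f(G) = (G**2 + G*G) - 3*5 = (G**2 + G**2) - 15 = 2*G**2 - 15 = -15 + 2*G**2)
24*p(f(1)) = 24*(-(-15 + 2*1**2)) = 24*(-(-15 + 2*1)) = 24*(-(-15 + 2)) = 24*(-1*(-13)) = 24*13 = 312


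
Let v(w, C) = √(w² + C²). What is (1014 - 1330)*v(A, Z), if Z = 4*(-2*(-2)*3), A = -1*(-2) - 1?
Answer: -316*√2305 ≈ -15171.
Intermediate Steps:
A = 1 (A = 2 - 1 = 1)
Z = 48 (Z = 4*(4*3) = 4*12 = 48)
v(w, C) = √(C² + w²)
(1014 - 1330)*v(A, Z) = (1014 - 1330)*√(48² + 1²) = -316*√(2304 + 1) = -316*√2305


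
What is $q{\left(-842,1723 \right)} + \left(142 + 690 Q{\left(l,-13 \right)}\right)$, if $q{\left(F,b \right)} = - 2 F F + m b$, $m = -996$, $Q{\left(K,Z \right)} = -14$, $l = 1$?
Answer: $-3143554$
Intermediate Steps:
$q{\left(F,b \right)} = - 996 b - 2 F^{2}$ ($q{\left(F,b \right)} = - 2 F F - 996 b = - 2 F^{2} - 996 b = - 996 b - 2 F^{2}$)
$q{\left(-842,1723 \right)} + \left(142 + 690 Q{\left(l,-13 \right)}\right) = \left(\left(-996\right) 1723 - 2 \left(-842\right)^{2}\right) + \left(142 + 690 \left(-14\right)\right) = \left(-1716108 - 1417928\right) + \left(142 - 9660\right) = \left(-1716108 - 1417928\right) - 9518 = -3134036 - 9518 = -3143554$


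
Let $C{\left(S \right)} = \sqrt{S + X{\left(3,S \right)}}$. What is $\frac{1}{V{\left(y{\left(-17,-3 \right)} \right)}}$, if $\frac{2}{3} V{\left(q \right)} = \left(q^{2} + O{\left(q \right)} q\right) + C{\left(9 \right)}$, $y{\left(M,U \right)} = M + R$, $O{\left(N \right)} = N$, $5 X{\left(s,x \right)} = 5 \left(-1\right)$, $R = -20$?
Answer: $\frac{1369}{5622477} - \frac{\sqrt{2}}{5622477} \approx 0.00024324$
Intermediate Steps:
$X{\left(s,x \right)} = -1$ ($X{\left(s,x \right)} = \frac{5 \left(-1\right)}{5} = \frac{1}{5} \left(-5\right) = -1$)
$y{\left(M,U \right)} = -20 + M$ ($y{\left(M,U \right)} = M - 20 = -20 + M$)
$C{\left(S \right)} = \sqrt{-1 + S}$ ($C{\left(S \right)} = \sqrt{S - 1} = \sqrt{-1 + S}$)
$V{\left(q \right)} = 3 \sqrt{2} + 3 q^{2}$ ($V{\left(q \right)} = \frac{3 \left(\left(q^{2} + q q\right) + \sqrt{-1 + 9}\right)}{2} = \frac{3 \left(\left(q^{2} + q^{2}\right) + \sqrt{8}\right)}{2} = \frac{3 \left(2 q^{2} + 2 \sqrt{2}\right)}{2} = \frac{3 \left(2 \sqrt{2} + 2 q^{2}\right)}{2} = 3 \sqrt{2} + 3 q^{2}$)
$\frac{1}{V{\left(y{\left(-17,-3 \right)} \right)}} = \frac{1}{3 \sqrt{2} + 3 \left(-20 - 17\right)^{2}} = \frac{1}{3 \sqrt{2} + 3 \left(-37\right)^{2}} = \frac{1}{3 \sqrt{2} + 3 \cdot 1369} = \frac{1}{3 \sqrt{2} + 4107} = \frac{1}{4107 + 3 \sqrt{2}}$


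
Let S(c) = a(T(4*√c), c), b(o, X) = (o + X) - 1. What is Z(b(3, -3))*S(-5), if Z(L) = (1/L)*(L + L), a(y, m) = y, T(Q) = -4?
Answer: -8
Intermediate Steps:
b(o, X) = -1 + X + o (b(o, X) = (X + o) - 1 = -1 + X + o)
S(c) = -4
Z(L) = 2 (Z(L) = (2*L)/L = 2)
Z(b(3, -3))*S(-5) = 2*(-4) = -8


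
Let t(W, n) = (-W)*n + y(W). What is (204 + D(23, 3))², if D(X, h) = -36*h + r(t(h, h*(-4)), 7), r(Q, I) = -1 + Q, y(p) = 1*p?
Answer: 17956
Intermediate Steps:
y(p) = p
t(W, n) = W - W*n (t(W, n) = (-W)*n + W = -W*n + W = W - W*n)
D(X, h) = -1 - 36*h + h*(1 + 4*h) (D(X, h) = -36*h + (-1 + h*(1 - h*(-4))) = -36*h + (-1 + h*(1 - (-4)*h)) = -36*h + (-1 + h*(1 + 4*h)) = -1 - 36*h + h*(1 + 4*h))
(204 + D(23, 3))² = (204 + (-1 - 35*3 + 4*3²))² = (204 + (-1 - 105 + 4*9))² = (204 + (-1 - 105 + 36))² = (204 - 70)² = 134² = 17956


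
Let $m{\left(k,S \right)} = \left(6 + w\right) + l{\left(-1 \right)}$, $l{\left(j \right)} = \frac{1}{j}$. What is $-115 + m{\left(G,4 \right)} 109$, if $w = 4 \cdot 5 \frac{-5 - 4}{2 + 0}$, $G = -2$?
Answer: $-9380$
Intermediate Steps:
$w = -90$ ($w = 20 \left(- \frac{9}{2}\right) = -90$)
$m{\left(k,S \right)} = -85$ ($m{\left(k,S \right)} = \left(6 - 90\right) + \frac{1}{-1} = -84 - 1 = -85$)
$-115 + m{\left(G,4 \right)} 109 = -115 - 9265 = -9380$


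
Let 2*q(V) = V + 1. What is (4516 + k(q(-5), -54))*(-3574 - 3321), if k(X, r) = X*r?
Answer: -31882480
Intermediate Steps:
q(V) = 1/2 + V/2 (q(V) = (V + 1)/2 = (1 + V)/2 = 1/2 + V/2)
(4516 + k(q(-5), -54))*(-3574 - 3321) = (4516 + (1/2 + (1/2)*(-5))*(-54))*(-3574 - 3321) = (4516 + (1/2 - 5/2)*(-54))*(-6895) = (4516 - 2*(-54))*(-6895) = (4516 + 108)*(-6895) = 4624*(-6895) = -31882480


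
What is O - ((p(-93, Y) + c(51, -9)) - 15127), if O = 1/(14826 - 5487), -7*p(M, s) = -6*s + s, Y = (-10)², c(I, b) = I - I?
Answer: 984227878/65373 ≈ 15056.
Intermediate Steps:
c(I, b) = 0
Y = 100
p(M, s) = 5*s/7 (p(M, s) = -(-6*s + s)/7 = -(-5)*s/7 = 5*s/7)
O = 1/9339 ≈ 0.00010708
O - ((p(-93, Y) + c(51, -9)) - 15127) = 1/9339 - (((5/7)*100 + 0) - 15127) = 1/9339 - ((500/7 + 0) - 15127) = 1/9339 - (500/7 - 15127) = 1/9339 - 1*(-105389/7) = 1/9339 + 105389/7 = 984227878/65373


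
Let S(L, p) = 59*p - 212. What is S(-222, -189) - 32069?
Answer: -43432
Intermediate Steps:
S(L, p) = -212 + 59*p
S(-222, -189) - 32069 = (-212 + 59*(-189)) - 32069 = (-212 - 11151) - 32069 = -11363 - 32069 = -43432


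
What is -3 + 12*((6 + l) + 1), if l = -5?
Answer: 21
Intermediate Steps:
-3 + 12*((6 + l) + 1) = -3 + 12*((6 - 5) + 1) = -3 + 12*(1 + 1) = -3 + 12*2 = -3 + 24 = 21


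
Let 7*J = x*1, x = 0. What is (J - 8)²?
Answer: 64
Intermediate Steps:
J = 0 (J = (0*1)/7 = (⅐)*0 = 0)
(J - 8)² = (0 - 8)² = (-8)² = 64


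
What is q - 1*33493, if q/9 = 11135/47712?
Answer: -532639267/15904 ≈ -33491.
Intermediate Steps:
q = 33405/15904 (q = 9*(11135/47712) = 33405/15904 ≈ 2.1004)
q - 1*33493 = 33405/15904 - 1*33493 = 33405/15904 - 33493 = -532639267/15904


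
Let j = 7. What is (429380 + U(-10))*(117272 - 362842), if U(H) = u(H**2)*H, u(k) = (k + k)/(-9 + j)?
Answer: -105688416600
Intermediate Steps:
u(k) = -k (u(k) = (k + k)/(-9 + 7) = (2*k)/(-2) = (2*k)*(-1/2) = -k)
U(H) = -H**3 (U(H) = (-H**2)*H = -H**3)
(429380 + U(-10))*(117272 - 362842) = (429380 - 1*(-10)**3)*(117272 - 362842) = (429380 - 1*(-1000))*(-245570) = (429380 + 1000)*(-245570) = 430380*(-245570) = -105688416600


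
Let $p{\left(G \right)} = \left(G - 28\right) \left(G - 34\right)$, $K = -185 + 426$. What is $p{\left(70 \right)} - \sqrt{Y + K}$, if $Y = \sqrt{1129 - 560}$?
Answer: $1512 - \sqrt{241 + \sqrt{569}} \approx 1495.7$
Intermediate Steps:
$Y = \sqrt{569} \approx 23.854$
$K = 241$
$p{\left(G \right)} = \left(-34 + G\right) \left(-28 + G\right)$ ($p{\left(G \right)} = \left(-28 + G\right) \left(-34 + G\right) = \left(-34 + G\right) \left(-28 + G\right)$)
$p{\left(70 \right)} - \sqrt{Y + K} = \left(952 + 70^{2} - 4340\right) - \sqrt{\sqrt{569} + 241} = \left(952 + 4900 - 4340\right) - \sqrt{241 + \sqrt{569}} = 1512 - \sqrt{241 + \sqrt{569}}$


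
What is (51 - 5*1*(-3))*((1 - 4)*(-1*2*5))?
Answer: 1980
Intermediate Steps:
(51 - 5*1*(-3))*((1 - 4)*(-1*2*5)) = (51 - 5*(-3))*(-(-6)*5) = (51 + 15)*(-3*(-10)) = 66*30 = 1980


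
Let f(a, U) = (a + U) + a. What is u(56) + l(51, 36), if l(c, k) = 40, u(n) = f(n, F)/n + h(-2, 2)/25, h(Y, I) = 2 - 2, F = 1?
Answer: 2353/56 ≈ 42.018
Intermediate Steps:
h(Y, I) = 0
f(a, U) = U + 2*a (f(a, U) = (U + a) + a = U + 2*a)
u(n) = (1 + 2*n)/n (u(n) = (1 + 2*n)/n + 0/25 = (1 + 2*n)/n + 0*(1/25) = (1 + 2*n)/n + 0 = (1 + 2*n)/n)
u(56) + l(51, 36) = (2 + 1/56) + 40 = 113/56 + 40 = 2353/56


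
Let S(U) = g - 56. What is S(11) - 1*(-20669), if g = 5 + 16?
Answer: 20634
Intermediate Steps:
g = 21
S(U) = -35 (S(U) = 21 - 56 = -35)
S(11) - 1*(-20669) = -35 - 1*(-20669) = -35 + 20669 = 20634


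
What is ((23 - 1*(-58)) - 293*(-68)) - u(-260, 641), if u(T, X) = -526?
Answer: 20531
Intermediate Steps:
((23 - 1*(-58)) - 293*(-68)) - u(-260, 641) = ((23 - 1*(-58)) - 293*(-68)) - 1*(-526) = ((23 + 58) + 19924) + 526 = (81 + 19924) + 526 = 20005 + 526 = 20531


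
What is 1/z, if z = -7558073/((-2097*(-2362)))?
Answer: -4953114/7558073 ≈ -0.65534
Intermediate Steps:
z = -7558073/4953114 ≈ -1.5259
1/z = 1/(-7558073/4953114) = -4953114/7558073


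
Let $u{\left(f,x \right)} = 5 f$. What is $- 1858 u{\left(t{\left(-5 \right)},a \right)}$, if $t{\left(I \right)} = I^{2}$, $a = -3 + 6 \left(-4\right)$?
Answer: $-232250$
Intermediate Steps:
$a = -27$ ($a = -3 - 24 = -27$)
$- 1858 u{\left(t{\left(-5 \right)},a \right)} = - 1858 \cdot 5 \left(-5\right)^{2} = - 1858 \cdot 5 \cdot 25 = \left(-1858\right) 125 = -232250$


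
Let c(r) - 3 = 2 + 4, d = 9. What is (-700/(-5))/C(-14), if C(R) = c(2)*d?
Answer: 140/81 ≈ 1.7284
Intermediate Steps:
c(r) = 9 (c(r) = 3 + (2 + 4) = 3 + 6 = 9)
C(R) = 81 (C(R) = 9*9 = 81)
(-700/(-5))/C(-14) = -700/(-5)/81 = -700*(-⅕)*(1/81) = 140*(1/81) = 140/81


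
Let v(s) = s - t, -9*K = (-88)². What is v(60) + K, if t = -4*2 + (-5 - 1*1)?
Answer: -7078/9 ≈ -786.44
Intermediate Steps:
t = -14 (t = -8 + (-5 - 1) = -8 - 6 = -14)
K = -7744/9 (K = -⅑*(-88)² = -⅑*7744 = -7744/9 ≈ -860.44)
v(s) = 14 + s (v(s) = s - 1*(-14) = s + 14 = 14 + s)
v(60) + K = (14 + 60) - 7744/9 = 74 - 7744/9 = -7078/9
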